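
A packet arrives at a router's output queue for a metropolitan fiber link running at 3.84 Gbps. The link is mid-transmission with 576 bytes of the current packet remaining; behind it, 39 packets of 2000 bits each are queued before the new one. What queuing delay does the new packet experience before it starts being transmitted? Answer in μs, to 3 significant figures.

21.5 μs

Each queued packet: L/R = 2000/3840000000 = 0.520833 μs.
39 queued → 20.3125 μs.
Plus remaining 4608 bits of current packet: 1.2 μs.
Queuing delay = 21.5 μs.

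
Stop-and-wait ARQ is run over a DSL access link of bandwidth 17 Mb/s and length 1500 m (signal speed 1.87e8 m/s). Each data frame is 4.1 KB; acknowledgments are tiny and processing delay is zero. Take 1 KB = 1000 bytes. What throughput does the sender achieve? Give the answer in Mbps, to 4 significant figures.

16.86 Mbps

t_tx = L/R = 32800/17000000 = 0.00192941 s.
t_prop = 1500/187000000 = 8.02139e-06 s; RTT = 1.60428e-05 s.
Cycle = t_tx + RTT = 0.00194545 s.
Throughput = L / cycle = 32800 / 0.00194545 = 16.86 Mbps.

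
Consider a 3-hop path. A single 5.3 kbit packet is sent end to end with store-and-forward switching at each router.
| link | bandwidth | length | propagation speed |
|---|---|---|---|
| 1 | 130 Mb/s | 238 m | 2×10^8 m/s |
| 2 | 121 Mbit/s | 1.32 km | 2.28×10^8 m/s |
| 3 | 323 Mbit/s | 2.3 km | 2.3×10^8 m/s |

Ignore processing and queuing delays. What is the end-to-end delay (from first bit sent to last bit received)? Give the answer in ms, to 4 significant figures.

L = 5300 bits.
Transmission delays (L/R per hop): 0.0407692, 0.0438017, 0.0164087 ms; sum = 0.10098 ms.
Propagation delays (d/s per hop): 0.00119, 0.00578947, 0.01 ms; sum = 0.0169795 ms.
End-to-end = 0.1180 ms.

0.1180 ms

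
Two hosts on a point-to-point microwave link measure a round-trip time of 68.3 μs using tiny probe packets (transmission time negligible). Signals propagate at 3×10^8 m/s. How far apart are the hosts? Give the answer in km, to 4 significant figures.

10.25 km

One-way propagation = RTT/2 = 34.15 μs.
d = s × t = 300000000 × 3.415e-05 = 10.25 km.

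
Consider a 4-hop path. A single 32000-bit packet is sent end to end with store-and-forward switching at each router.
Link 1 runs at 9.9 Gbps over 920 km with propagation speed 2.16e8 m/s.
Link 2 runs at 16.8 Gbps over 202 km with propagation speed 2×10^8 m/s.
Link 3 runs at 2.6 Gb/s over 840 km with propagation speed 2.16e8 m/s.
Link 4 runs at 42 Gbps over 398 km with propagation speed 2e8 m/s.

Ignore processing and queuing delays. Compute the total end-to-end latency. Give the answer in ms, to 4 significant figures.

11.17 ms

Transmission delays (L/R per hop): 0.00323232, 0.00190476, 0.0123077, 0.000761905 ms; sum = 0.0182067 ms.
Propagation delays (d/s per hop): 4.25926, 1.01, 3.88889, 1.99 ms; sum = 11.1481 ms.
End-to-end = 11.17 ms.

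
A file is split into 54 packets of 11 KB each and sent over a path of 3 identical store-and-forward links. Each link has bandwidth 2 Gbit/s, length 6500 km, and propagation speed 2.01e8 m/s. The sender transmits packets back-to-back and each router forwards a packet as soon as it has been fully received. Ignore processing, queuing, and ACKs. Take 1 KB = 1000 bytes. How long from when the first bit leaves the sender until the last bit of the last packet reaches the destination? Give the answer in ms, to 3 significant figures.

Per-hop transmission t_tx = L/R = 88000/2000000000 = 0.044 ms.
Per-hop propagation t_prop = 6500000/2.01e+08 = 32.3383 ms.
Pipeline fill: first packet needs 3·t_tx to clear all hops; remaining 53 packets each add one t_tx.
Total = (3+54-1)·t_tx + 3·t_prop = 56·0.044 + 3·32.3383 = 99.5 ms.

99.5 ms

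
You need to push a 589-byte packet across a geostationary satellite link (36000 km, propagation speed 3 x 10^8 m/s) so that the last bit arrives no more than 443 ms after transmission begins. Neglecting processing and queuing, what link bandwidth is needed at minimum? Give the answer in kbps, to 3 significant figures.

14.6 kbps

L = 4712 bits.
Propagation delay = 36000000 / 300000000 = 120 ms.
Transmission budget = 443 − 120 = 323 ms.
R ≥ L / t_tx = 4712 bits / 0.323 s = 14.6 kbps.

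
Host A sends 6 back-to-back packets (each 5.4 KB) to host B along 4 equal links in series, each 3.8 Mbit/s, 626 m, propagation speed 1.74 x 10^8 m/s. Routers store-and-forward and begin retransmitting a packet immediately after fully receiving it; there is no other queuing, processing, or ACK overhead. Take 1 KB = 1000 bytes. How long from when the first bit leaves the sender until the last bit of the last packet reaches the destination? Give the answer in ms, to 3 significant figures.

Per-hop transmission t_tx = L/R = 43200/3800000 = 11.3684 ms.
Per-hop propagation t_prop = 626/174000000 = 0.0035977 ms.
Pipeline fill: first packet needs 4·t_tx to clear all hops; remaining 5 packets each add one t_tx.
Total = (4+6-1)·t_tx + 4·t_prop = 9·11.3684 + 4·0.0035977 = 102 ms.

102 ms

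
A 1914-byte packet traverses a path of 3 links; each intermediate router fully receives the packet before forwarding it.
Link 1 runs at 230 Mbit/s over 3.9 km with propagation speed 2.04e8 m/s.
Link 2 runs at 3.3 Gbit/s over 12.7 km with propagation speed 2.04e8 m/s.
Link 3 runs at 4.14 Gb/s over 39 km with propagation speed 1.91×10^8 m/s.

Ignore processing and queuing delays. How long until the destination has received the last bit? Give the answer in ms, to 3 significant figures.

L = 1914 × 8 = 15312 bits.
Transmission delays (L/R per hop): 0.0665739, 0.00464, 0.00369855 ms; sum = 0.0749125 ms.
Propagation delays (d/s per hop): 0.0191176, 0.0622549, 0.204188 ms; sum = 0.285561 ms.
End-to-end = 0.360 ms.

0.360 ms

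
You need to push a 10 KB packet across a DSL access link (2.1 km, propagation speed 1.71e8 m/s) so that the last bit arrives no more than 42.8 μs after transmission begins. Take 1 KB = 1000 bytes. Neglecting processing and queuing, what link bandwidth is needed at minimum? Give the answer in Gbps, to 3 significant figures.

2.62 Gbps

L = 80000 bits.
Propagation delay = 2100 / 171000000 = 12.2807 μs.
Transmission budget = 42.8 − 12.2807 = 30.5193 μs.
R ≥ L / t_tx = 80000 bits / 3.05193e-05 s = 2.62 Gbps.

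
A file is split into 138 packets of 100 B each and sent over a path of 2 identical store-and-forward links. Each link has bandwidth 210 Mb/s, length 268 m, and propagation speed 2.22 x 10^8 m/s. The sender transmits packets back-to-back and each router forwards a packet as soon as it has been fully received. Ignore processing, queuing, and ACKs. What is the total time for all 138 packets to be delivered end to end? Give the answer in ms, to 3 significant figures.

Per-hop transmission t_tx = L/R = 800/210000000 = 0.00380952 ms.
Per-hop propagation t_prop = 268/2.22e+08 = 0.00120721 ms.
Pipeline fill: first packet needs 2·t_tx to clear all hops; remaining 137 packets each add one t_tx.
Total = (2+138-1)·t_tx + 2·t_prop = 139·0.00380952 + 2·0.00120721 = 0.532 ms.

0.532 ms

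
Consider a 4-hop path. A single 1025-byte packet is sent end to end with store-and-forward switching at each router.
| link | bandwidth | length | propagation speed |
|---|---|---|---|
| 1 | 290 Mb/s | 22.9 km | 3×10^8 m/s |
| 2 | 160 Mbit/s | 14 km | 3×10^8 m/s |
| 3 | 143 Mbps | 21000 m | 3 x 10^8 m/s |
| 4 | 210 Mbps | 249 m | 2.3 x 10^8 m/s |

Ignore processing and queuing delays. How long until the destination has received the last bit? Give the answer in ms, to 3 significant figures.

L = 1025 × 8 = 8200 bits.
Transmission delays (L/R per hop): 0.0282759, 0.05125, 0.0573427, 0.0390476 ms; sum = 0.175916 ms.
Propagation delays (d/s per hop): 0.0763333, 0.0466667, 0.07, 0.00108261 ms; sum = 0.194083 ms.
End-to-end = 0.370 ms.

0.370 ms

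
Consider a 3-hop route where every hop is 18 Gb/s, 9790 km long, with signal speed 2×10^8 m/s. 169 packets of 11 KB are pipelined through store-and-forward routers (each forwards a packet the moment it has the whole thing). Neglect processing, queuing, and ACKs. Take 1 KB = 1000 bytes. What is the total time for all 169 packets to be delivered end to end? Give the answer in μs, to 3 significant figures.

Per-hop transmission t_tx = L/R = 88000/18000000000 = 4.88889 μs.
Per-hop propagation t_prop = 9790000/200000000 = 48950 μs.
Pipeline fill: first packet needs 3·t_tx to clear all hops; remaining 168 packets each add one t_tx.
Total = (3+169-1)·t_tx + 3·t_prop = 171·4.88889 + 3·48950 = 148000 μs.

148000 μs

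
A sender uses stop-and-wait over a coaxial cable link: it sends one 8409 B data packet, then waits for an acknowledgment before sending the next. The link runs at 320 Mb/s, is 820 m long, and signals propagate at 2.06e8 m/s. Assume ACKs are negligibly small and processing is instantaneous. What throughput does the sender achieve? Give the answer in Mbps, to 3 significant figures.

308 Mbps

t_tx = L/R = 67272/320000000 = 0.000210225 s.
t_prop = 820/206000000 = 3.98058e-06 s; RTT = 7.96117e-06 s.
Cycle = t_tx + RTT = 0.000218186 s.
Throughput = L / cycle = 67272 / 0.000218186 = 308 Mbps.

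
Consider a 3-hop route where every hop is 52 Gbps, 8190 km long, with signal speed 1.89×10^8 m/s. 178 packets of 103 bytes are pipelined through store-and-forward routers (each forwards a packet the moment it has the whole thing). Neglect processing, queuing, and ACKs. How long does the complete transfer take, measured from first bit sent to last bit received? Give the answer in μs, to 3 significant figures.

Per-hop transmission t_tx = L/R = 824/52000000000 = 0.0158462 μs.
Per-hop propagation t_prop = 8190000/189000000 = 43333.3 μs.
Pipeline fill: first packet needs 3·t_tx to clear all hops; remaining 177 packets each add one t_tx.
Total = (3+178-1)·t_tx + 3·t_prop = 180·0.0158462 + 3·43333.3 = 130000 μs.

130000 μs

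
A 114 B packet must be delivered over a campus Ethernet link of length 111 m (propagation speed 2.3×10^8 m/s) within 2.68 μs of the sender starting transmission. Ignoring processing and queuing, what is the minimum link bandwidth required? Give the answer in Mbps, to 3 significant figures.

L = 912 bits.
Propagation delay = 111 / 2.3e+08 = 0.482609 μs.
Transmission budget = 2.68 − 0.482609 = 2.19739 μs.
R ≥ L / t_tx = 912 bits / 2.19739e-06 s = 415 Mbps.

415 Mbps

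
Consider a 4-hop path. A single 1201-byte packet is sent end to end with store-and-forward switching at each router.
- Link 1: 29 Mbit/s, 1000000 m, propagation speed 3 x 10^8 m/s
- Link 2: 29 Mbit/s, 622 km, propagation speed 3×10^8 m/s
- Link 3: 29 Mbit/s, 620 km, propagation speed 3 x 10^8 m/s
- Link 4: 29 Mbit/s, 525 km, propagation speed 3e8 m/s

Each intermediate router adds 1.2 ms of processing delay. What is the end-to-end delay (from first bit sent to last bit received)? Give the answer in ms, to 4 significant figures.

14.15 ms

L = 1201 × 8 = 9608 bits.
Transmission delay per hop = L/R = 9608/29000000 = 0.33131 ms; 4 hops → 1.32524 ms.
Propagation delays (d/s per hop): 3.33333, 2.07333, 2.06667, 1.75 ms; sum = 9.22333 ms.
Processing at 3 router(s): 3 × 1.2 ms = 3.6 ms.
End-to-end = 14.15 ms.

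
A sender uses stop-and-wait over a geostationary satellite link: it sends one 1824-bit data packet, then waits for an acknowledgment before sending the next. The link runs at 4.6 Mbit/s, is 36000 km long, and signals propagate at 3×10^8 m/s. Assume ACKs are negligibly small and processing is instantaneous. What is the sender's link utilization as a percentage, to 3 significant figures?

t_tx = L/R = 1824/4600000 = 0.000396522 s.
t_prop = 36000000/300000000 = 0.12 s; RTT = 0.24 s.
Cycle = t_tx + RTT = 0.240397 s.
Utilization = t_tx / cycle = 0.000396522/0.240397 = 0.165 %.

0.165 %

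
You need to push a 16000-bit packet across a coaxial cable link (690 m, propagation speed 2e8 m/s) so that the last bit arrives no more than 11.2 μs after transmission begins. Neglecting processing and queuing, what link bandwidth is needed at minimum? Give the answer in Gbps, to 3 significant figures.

Propagation delay = 690 / 200000000 = 3.45 μs.
Transmission budget = 11.2 − 3.45 = 7.75 μs.
R ≥ L / t_tx = 16000 bits / 7.75e-06 s = 2.06 Gbps.

2.06 Gbps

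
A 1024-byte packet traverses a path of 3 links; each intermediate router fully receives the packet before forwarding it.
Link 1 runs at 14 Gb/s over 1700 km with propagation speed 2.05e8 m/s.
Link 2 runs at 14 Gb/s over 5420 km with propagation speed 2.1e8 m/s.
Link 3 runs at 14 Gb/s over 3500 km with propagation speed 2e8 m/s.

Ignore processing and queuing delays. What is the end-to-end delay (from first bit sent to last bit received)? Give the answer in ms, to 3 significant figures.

51.6 ms

L = 1024 × 8 = 8192 bits.
Transmission delay per hop = L/R = 8192/14000000000 = 0.000585143 ms; 3 hops → 0.00175543 ms.
Propagation delays (d/s per hop): 8.29268, 25.8095, 17.5 ms; sum = 51.6022 ms.
End-to-end = 51.6 ms.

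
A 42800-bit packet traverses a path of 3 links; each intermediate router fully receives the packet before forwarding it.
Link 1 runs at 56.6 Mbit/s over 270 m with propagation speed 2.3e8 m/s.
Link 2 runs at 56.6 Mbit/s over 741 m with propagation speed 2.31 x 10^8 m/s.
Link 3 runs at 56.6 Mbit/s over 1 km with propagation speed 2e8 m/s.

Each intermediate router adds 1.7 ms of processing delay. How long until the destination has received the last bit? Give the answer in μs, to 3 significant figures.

5680 μs

Transmission delay per hop = L/R = 42800/56600000 = 756.184 μs; 3 hops → 2268.55 μs.
Propagation delays (d/s per hop): 1.17391, 3.20779, 5 μs; sum = 9.38171 μs.
Processing at 2 router(s): 2 × 1.7 ms = 3400 μs.
End-to-end = 5680 μs.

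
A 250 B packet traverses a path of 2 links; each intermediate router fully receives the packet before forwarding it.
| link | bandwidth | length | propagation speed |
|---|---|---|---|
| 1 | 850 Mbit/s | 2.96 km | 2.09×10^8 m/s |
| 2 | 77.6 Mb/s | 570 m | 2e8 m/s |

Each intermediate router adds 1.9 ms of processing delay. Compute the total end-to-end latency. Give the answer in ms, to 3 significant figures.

L = 250 × 8 = 2000 bits.
Transmission delays (L/R per hop): 0.00235294, 0.0257732 ms; sum = 0.0281261 ms.
Propagation delays (d/s per hop): 0.0141627, 0.00285 ms; sum = 0.0170127 ms.
Processing at 1 router(s): 1 × 1.9 ms = 1.9 ms.
End-to-end = 1.95 ms.

1.95 ms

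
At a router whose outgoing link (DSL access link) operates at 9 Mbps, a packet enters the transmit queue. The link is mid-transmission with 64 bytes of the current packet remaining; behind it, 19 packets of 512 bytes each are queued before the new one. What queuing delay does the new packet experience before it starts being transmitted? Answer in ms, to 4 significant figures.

8.704 ms

Each queued packet: L/R = 4096/9000000 = 0.455111 ms.
19 queued → 8.64711 ms.
Plus remaining 512 bits of current packet: 0.0568889 ms.
Queuing delay = 8.704 ms.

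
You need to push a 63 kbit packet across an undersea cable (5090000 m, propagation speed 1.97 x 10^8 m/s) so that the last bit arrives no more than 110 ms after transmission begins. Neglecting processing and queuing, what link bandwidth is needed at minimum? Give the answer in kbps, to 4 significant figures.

Propagation delay = 5090000 / 197000000 = 25.8376 ms.
Transmission budget = 110 − 25.8376 = 84.1624 ms.
R ≥ L / t_tx = 63000 bits / 0.0841624 s = 748.6 kbps.

748.6 kbps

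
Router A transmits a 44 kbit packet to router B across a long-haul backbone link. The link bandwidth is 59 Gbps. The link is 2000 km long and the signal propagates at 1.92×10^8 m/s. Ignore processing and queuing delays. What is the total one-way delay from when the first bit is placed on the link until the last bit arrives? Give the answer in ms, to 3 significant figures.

10.4 ms

L = 44000 bits.
Transmission delay = L/R = 44000 / 59000000000 = 0.000745763 ms.
Propagation delay = d/s = 2000000 m / 192000000 m/s = 10.4167 ms.
Total = 10.4 ms.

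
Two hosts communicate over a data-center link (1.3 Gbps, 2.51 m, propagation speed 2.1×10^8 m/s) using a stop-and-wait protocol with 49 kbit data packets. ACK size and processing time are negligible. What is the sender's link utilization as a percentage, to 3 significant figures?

99.9 %

t_tx = L/R = 49000/1300000000 = 3.76923e-05 s.
t_prop = 2.51/210000000 = 1.19524e-08 s; RTT = 2.39048e-08 s.
Cycle = t_tx + RTT = 3.77162e-05 s.
Utilization = t_tx / cycle = 3.76923e-05/3.77162e-05 = 99.9 %.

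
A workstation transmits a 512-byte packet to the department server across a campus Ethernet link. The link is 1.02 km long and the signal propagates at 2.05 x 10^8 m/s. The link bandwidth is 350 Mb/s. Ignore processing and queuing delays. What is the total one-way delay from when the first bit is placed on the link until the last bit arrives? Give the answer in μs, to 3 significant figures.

16.7 μs

L = 512 × 8 = 4096 bits.
Transmission delay = L/R = 4096 / 350000000 = 11.7029 μs.
Propagation delay = d/s = 1020 m / 2.05e+08 m/s = 4.97561 μs.
Total = 16.7 μs.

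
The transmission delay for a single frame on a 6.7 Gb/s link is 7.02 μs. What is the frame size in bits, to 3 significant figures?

L = R × t_tx = 6700000000 b/s × 7.02e-06 s = 47034 bits.

47000 bits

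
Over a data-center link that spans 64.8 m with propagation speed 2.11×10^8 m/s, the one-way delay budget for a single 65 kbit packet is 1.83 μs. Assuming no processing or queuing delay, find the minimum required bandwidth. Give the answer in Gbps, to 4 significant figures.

Propagation delay = 64.8 / 211000000 = 0.307109 μs.
Transmission budget = 1.83 − 0.307109 = 1.52289 μs.
R ≥ L / t_tx = 65000 bits / 1.52289e-06 s = 42.68 Gbps.

42.68 Gbps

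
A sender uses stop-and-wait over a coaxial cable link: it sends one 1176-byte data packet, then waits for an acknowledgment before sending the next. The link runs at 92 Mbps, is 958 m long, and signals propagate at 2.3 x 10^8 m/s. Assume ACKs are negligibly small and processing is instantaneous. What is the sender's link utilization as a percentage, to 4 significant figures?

t_tx = L/R = 9408/92000000 = 0.000102261 s.
t_prop = 958/2.3e+08 = 4.16522e-06 s; RTT = 8.33043e-06 s.
Cycle = t_tx + RTT = 0.000110591 s.
Utilization = t_tx / cycle = 0.000102261/0.000110591 = 92.47 %.

92.47 %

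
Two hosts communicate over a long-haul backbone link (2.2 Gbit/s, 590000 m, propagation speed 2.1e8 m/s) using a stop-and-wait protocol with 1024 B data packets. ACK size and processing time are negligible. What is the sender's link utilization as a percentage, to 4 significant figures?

0.06622 %

t_tx = L/R = 8192/2200000000 = 3.72364e-06 s.
t_prop = 590000/210000000 = 0.00280952 s; RTT = 0.00561905 s.
Cycle = t_tx + RTT = 0.00562277 s.
Utilization = t_tx / cycle = 3.72364e-06/0.00562277 = 0.06622 %.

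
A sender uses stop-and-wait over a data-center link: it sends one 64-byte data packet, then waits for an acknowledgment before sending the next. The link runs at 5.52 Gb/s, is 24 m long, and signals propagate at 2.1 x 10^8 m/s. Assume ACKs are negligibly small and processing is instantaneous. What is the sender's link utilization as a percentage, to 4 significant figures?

28.87 %

t_tx = L/R = 512/5520000000 = 9.27536e-08 s.
t_prop = 24/210000000 = 1.14286e-07 s; RTT = 2.28571e-07 s.
Cycle = t_tx + RTT = 3.21325e-07 s.
Utilization = t_tx / cycle = 9.27536e-08/3.21325e-07 = 28.87 %.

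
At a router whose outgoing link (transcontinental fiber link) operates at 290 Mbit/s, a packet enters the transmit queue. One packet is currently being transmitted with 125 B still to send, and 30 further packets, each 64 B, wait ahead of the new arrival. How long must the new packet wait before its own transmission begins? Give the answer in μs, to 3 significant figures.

Each queued packet: L/R = 512/290000000 = 1.76552 μs.
30 queued → 52.9655 μs.
Plus remaining 1000 bits of current packet: 3.44828 μs.
Queuing delay = 56.4 μs.

56.4 μs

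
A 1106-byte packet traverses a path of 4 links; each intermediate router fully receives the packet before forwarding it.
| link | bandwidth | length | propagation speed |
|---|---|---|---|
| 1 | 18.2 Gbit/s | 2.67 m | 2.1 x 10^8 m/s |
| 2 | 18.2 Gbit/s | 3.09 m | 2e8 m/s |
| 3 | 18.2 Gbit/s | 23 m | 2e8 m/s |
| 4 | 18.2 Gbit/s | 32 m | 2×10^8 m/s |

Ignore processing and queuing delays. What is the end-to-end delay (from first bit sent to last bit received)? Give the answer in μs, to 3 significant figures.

2.25 μs

L = 1106 × 8 = 8848 bits.
Transmission delay per hop = L/R = 8848/18200000000 = 0.486154 μs; 4 hops → 1.94462 μs.
Propagation delays (d/s per hop): 0.0127143, 0.01545, 0.115, 0.16 μs; sum = 0.303164 μs.
End-to-end = 2.25 μs.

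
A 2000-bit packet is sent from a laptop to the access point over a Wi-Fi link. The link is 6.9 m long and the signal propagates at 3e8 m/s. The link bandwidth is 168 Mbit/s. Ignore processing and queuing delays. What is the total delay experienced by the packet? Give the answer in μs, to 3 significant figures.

Transmission delay = L/R = 2000 / 168000000 = 11.9048 μs.
Propagation delay = d/s = 6.9 m / 300000000 m/s = 0.023 μs.
Total = 11.9 μs.

11.9 μs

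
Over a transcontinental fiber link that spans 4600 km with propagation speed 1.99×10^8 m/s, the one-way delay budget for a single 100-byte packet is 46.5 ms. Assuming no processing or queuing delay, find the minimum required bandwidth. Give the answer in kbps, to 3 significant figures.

34.2 kbps

L = 800 bits.
Propagation delay = 4600000 / 199000000 = 23.1156 ms.
Transmission budget = 46.5 − 23.1156 = 23.3844 ms.
R ≥ L / t_tx = 800 bits / 0.0233844 s = 34.2 kbps.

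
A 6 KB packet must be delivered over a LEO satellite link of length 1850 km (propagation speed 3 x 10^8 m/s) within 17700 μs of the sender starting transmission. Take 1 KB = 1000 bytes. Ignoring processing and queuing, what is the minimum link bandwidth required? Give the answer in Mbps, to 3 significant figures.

L = 48000 bits.
Propagation delay = 1850000 / 300000000 = 6166.67 μs.
Transmission budget = 17700 − 6166.67 = 11533.3 μs.
R ≥ L / t_tx = 48000 bits / 0.0115333 s = 4.16 Mbps.

4.16 Mbps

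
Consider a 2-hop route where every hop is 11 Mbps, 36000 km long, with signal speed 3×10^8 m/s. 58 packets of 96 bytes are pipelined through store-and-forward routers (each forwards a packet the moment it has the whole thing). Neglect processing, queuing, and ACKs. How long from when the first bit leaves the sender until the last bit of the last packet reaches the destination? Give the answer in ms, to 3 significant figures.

244 ms

Per-hop transmission t_tx = L/R = 768/11000000 = 0.0698182 ms.
Per-hop propagation t_prop = 36000000/300000000 = 120 ms.
Pipeline fill: first packet needs 2·t_tx to clear all hops; remaining 57 packets each add one t_tx.
Total = (2+58-1)·t_tx + 2·t_prop = 59·0.0698182 + 2·120 = 244 ms.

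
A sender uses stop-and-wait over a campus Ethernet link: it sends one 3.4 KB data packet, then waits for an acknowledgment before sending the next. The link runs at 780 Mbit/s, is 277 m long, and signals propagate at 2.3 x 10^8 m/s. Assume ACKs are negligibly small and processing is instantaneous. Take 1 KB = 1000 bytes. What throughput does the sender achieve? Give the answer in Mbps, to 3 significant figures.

t_tx = L/R = 27200/780000000 = 3.48718e-05 s.
t_prop = 277/2.3e+08 = 1.20435e-06 s; RTT = 2.4087e-06 s.
Cycle = t_tx + RTT = 3.72805e-05 s.
Throughput = L / cycle = 27200 / 3.72805e-05 = 730 Mbps.

730 Mbps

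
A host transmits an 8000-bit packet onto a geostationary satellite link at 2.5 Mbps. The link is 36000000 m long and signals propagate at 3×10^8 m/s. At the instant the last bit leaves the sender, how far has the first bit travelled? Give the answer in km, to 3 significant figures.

t_tx = L/R = 8000/2500000 = 0.0032 s.
Distance = s × t_tx = 300000000 × 0.0032 = 960 km.

960 km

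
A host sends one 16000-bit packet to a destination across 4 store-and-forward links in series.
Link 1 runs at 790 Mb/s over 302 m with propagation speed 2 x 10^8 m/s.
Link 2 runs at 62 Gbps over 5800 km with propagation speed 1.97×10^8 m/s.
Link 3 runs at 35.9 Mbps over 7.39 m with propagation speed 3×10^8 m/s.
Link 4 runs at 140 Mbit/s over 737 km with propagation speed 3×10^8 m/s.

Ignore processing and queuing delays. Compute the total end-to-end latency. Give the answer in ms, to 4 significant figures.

32.48 ms

Transmission delays (L/R per hop): 0.0202532, 0.000258065, 0.445682, 0.114286 ms; sum = 0.580479 ms.
Propagation delays (d/s per hop): 0.00151, 29.4416, 2.46333e-05, 2.45667 ms; sum = 31.8998 ms.
End-to-end = 32.48 ms.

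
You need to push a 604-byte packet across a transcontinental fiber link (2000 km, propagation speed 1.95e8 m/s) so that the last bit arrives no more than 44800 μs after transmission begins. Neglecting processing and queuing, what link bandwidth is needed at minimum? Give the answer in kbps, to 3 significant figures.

140 kbps

L = 4832 bits.
Propagation delay = 2000000 / 195000000 = 10256.4 μs.
Transmission budget = 44800 − 10256.4 = 34543.6 μs.
R ≥ L / t_tx = 4832 bits / 0.0345436 s = 140 kbps.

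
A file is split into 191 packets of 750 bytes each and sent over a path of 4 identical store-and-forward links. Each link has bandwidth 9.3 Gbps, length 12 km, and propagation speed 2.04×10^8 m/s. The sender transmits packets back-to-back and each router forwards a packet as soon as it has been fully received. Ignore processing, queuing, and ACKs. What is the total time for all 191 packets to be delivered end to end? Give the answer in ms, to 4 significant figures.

0.3605 ms

Per-hop transmission t_tx = L/R = 6000/9300000000 = 0.000645161 ms.
Per-hop propagation t_prop = 12000/204000000 = 0.0588235 ms.
Pipeline fill: first packet needs 4·t_tx to clear all hops; remaining 190 packets each add one t_tx.
Total = (4+191-1)·t_tx + 4·t_prop = 194·0.000645161 + 4·0.0588235 = 0.3605 ms.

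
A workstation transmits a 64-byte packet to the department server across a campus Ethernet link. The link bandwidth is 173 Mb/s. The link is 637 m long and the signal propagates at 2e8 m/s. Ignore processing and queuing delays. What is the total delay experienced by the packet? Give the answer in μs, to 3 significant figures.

L = 64 × 8 = 512 bits.
Transmission delay = L/R = 512 / 173000000 = 2.95954 μs.
Propagation delay = d/s = 637 m / 200000000 m/s = 3.185 μs.
Total = 6.14 μs.

6.14 μs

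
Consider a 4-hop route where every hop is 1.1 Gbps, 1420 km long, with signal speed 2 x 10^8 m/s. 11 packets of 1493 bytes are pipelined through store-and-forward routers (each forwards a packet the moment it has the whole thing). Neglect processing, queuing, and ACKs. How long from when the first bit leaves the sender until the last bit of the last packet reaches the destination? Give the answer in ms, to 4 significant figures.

28.55 ms

Per-hop transmission t_tx = L/R = 11944/1100000000 = 0.0108582 ms.
Per-hop propagation t_prop = 1420000/200000000 = 7.1 ms.
Pipeline fill: first packet needs 4·t_tx to clear all hops; remaining 10 packets each add one t_tx.
Total = (4+11-1)·t_tx + 4·t_prop = 14·0.0108582 + 4·7.1 = 28.55 ms.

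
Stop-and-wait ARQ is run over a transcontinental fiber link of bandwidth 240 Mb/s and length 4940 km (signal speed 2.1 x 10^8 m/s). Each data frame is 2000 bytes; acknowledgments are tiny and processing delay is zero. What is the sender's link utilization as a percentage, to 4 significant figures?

0.1415 %

t_tx = L/R = 16000/240000000 = 6.66667e-05 s.
t_prop = 4940000/210000000 = 0.0235238 s; RTT = 0.0470476 s.
Cycle = t_tx + RTT = 0.0471143 s.
Utilization = t_tx / cycle = 6.66667e-05/0.0471143 = 0.1415 %.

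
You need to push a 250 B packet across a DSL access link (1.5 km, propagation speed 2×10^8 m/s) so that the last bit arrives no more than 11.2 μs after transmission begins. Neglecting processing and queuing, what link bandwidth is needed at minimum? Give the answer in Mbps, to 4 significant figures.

540.5 Mbps

L = 2000 bits.
Propagation delay = 1500 / 200000000 = 7.5 μs.
Transmission budget = 11.2 − 7.5 = 3.7 μs.
R ≥ L / t_tx = 2000 bits / 3.7e-06 s = 540.5 Mbps.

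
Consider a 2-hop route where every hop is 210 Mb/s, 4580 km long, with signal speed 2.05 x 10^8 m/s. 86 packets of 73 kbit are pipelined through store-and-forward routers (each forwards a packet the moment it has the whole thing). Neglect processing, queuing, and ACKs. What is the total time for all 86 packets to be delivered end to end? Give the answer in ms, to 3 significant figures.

74.9 ms

Per-hop transmission t_tx = L/R = 73000/210000000 = 0.347619 ms.
Per-hop propagation t_prop = 4580000/2.05e+08 = 22.3415 ms.
Pipeline fill: first packet needs 2·t_tx to clear all hops; remaining 85 packets each add one t_tx.
Total = (2+86-1)·t_tx + 2·t_prop = 87·0.347619 + 2·22.3415 = 74.9 ms.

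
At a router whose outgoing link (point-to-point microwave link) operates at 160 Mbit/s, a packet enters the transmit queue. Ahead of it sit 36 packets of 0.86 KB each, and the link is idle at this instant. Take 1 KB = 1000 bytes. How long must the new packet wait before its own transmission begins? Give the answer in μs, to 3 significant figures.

Each queued packet: L/R = 6880/160000000 = 43 μs.
36 queued → 1548 μs.
Queuing delay = 1550 μs.

1550 μs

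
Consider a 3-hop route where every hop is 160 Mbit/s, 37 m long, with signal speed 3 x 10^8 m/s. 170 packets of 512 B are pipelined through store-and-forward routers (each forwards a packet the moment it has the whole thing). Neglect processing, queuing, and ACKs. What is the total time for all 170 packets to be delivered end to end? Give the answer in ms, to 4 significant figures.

Per-hop transmission t_tx = L/R = 4096/160000000 = 0.0256 ms.
Per-hop propagation t_prop = 37/300000000 = 0.000123333 ms.
Pipeline fill: first packet needs 3·t_tx to clear all hops; remaining 169 packets each add one t_tx.
Total = (3+170-1)·t_tx + 3·t_prop = 172·0.0256 + 3·0.000123333 = 4.404 ms.

4.404 ms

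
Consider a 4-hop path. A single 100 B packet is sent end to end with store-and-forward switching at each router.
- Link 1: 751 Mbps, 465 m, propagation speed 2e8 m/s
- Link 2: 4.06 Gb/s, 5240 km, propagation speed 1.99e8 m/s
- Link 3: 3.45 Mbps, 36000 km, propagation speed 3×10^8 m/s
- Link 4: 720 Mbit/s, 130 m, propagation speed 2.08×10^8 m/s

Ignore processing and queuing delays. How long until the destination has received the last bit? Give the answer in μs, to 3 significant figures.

147000 μs

L = 100 × 8 = 800 bits.
Transmission delays (L/R per hop): 1.06525, 0.197044, 231.884, 1.11111 μs; sum = 234.257 μs.
Propagation delays (d/s per hop): 2.325, 26331.7, 120000, 0.625 μs; sum = 146335 μs.
End-to-end = 147000 μs.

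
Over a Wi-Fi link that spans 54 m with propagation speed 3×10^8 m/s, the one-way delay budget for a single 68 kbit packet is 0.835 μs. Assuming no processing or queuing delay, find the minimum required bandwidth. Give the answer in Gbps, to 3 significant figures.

Propagation delay = 54 / 300000000 = 0.18 μs.
Transmission budget = 0.835 − 0.18 = 0.655 μs.
R ≥ L / t_tx = 68000 bits / 6.55e-07 s = 104 Gbps.

104 Gbps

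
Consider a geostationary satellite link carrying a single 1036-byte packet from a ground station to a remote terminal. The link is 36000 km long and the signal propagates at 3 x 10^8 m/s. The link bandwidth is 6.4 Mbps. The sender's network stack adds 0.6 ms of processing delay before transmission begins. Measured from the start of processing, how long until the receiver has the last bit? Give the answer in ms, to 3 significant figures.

L = 1036 × 8 = 8288 bits.
Transmission delay = L/R = 8288 / 6400000 = 1.295 ms.
Propagation delay = d/s = 36000000 m / 300000000 m/s = 120 ms.
Plus processing delay 0.6 ms = 0.6 ms.
Total = 122 ms.

122 ms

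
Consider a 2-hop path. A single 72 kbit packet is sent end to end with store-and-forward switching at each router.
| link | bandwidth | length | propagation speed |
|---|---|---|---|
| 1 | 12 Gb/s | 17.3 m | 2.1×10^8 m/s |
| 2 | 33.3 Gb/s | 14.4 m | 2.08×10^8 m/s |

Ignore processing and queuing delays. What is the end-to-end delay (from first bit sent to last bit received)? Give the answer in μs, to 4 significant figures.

L = 72000 bits.
Transmission delays (L/R per hop): 6, 2.16216 μs; sum = 8.16216 μs.
Propagation delays (d/s per hop): 0.082381, 0.0692308 μs; sum = 0.151612 μs.
End-to-end = 8.314 μs.

8.314 μs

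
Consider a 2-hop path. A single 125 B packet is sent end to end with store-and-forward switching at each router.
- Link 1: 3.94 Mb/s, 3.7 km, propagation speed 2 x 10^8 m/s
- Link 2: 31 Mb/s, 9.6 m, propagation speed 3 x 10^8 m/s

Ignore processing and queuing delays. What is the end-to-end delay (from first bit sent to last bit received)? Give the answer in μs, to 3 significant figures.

305 μs

L = 125 × 8 = 1000 bits.
Transmission delays (L/R per hop): 253.807, 32.2581 μs; sum = 286.065 μs.
Propagation delays (d/s per hop): 18.5, 0.032 μs; sum = 18.532 μs.
End-to-end = 305 μs.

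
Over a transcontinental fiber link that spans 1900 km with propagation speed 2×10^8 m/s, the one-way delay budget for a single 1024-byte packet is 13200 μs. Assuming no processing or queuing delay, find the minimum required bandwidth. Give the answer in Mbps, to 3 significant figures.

2.21 Mbps

L = 8192 bits.
Propagation delay = 1900000 / 200000000 = 9500 μs.
Transmission budget = 13200 − 9500 = 3700 μs.
R ≥ L / t_tx = 8192 bits / 0.0037 s = 2.21 Mbps.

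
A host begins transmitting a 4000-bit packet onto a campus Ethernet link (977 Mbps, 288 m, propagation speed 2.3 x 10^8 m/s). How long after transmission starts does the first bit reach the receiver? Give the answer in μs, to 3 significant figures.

First bit experiences only propagation delay: d/s = 288/2.3e+08 = 1.25 μs.

1.25 μs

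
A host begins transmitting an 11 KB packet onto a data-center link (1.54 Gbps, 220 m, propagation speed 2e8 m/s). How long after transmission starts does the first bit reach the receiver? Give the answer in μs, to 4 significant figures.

1.100 μs

First bit experiences only propagation delay: d/s = 220/200000000 = 1.100 μs.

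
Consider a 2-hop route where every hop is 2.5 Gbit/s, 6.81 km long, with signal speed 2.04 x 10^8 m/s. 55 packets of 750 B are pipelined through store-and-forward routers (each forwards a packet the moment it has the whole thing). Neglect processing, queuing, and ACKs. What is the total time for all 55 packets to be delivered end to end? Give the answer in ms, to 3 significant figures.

Per-hop transmission t_tx = L/R = 6000/2500000000 = 0.0024 ms.
Per-hop propagation t_prop = 6810/204000000 = 0.0333824 ms.
Pipeline fill: first packet needs 2·t_tx to clear all hops; remaining 54 packets each add one t_tx.
Total = (2+55-1)·t_tx + 2·t_prop = 56·0.0024 + 2·0.0333824 = 0.201 ms.

0.201 ms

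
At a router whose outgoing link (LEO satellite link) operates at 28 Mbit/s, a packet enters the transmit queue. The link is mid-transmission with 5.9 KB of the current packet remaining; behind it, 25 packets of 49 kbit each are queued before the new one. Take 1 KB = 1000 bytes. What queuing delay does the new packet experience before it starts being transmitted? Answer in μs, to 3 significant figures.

Each queued packet: L/R = 49000/28000000 = 1750 μs.
25 queued → 43750 μs.
Plus remaining 47200 bits of current packet: 1685.71 μs.
Queuing delay = 45400 μs.

45400 μs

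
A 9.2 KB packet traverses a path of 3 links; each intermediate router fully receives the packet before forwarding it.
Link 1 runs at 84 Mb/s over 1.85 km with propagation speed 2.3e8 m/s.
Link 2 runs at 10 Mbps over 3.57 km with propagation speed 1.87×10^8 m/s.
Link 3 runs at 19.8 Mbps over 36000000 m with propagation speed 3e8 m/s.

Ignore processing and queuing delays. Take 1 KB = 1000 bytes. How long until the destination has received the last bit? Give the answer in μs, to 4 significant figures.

L = 73600 bits.
Transmission delays (L/R per hop): 876.19, 7360, 3717.17 μs; sum = 11953.4 μs.
Propagation delays (d/s per hop): 8.04348, 19.0909, 120000 μs; sum = 120027 μs.
End-to-end = 132000 μs.

132000 μs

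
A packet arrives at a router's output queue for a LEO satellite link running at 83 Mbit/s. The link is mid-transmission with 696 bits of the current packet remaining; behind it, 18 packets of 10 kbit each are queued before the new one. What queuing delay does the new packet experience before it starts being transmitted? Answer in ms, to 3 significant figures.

Each queued packet: L/R = 10000/83000000 = 0.120482 ms.
18 queued → 2.16867 ms.
Plus remaining 696 bits of current packet: 0.00838554 ms.
Queuing delay = 2.18 ms.

2.18 ms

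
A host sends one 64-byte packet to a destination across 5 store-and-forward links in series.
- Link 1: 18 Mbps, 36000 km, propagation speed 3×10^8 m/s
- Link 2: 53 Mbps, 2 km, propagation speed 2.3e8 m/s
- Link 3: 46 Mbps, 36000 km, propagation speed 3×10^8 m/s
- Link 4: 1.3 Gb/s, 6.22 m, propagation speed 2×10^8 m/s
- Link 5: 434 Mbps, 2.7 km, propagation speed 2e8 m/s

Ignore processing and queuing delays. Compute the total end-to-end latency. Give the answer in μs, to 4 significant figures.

240100 μs

L = 64 × 8 = 512 bits.
Transmission delays (L/R per hop): 28.4444, 9.66038, 11.1304, 0.393846, 1.17972 μs; sum = 50.8088 μs.
Propagation delays (d/s per hop): 120000, 8.69565, 120000, 0.0311, 13.5 μs; sum = 240022 μs.
End-to-end = 240100 μs.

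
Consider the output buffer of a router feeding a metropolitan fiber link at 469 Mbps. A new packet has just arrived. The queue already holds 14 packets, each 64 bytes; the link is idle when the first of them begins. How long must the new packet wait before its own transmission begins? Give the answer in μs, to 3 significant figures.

Each queued packet: L/R = 512/469000000 = 1.09168 μs.
14 queued → 15.2836 μs.
Queuing delay = 15.3 μs.

15.3 μs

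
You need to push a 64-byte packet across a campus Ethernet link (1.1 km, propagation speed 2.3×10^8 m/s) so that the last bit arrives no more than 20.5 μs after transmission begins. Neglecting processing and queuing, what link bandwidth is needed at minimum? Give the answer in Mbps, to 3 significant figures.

32.6 Mbps

L = 512 bits.
Propagation delay = 1100 / 2.3e+08 = 4.78261 μs.
Transmission budget = 20.5 − 4.78261 = 15.7174 μs.
R ≥ L / t_tx = 512 bits / 1.57174e-05 s = 32.6 Mbps.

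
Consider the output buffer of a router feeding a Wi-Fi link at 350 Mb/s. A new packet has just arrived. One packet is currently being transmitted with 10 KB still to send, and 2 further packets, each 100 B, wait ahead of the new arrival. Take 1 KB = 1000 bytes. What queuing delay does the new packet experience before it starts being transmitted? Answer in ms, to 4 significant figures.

Each queued packet: L/R = 800/350000000 = 0.00228571 ms.
2 queued → 0.00457143 ms.
Plus remaining 80000 bits of current packet: 0.228571 ms.
Queuing delay = 0.2331 ms.

0.2331 ms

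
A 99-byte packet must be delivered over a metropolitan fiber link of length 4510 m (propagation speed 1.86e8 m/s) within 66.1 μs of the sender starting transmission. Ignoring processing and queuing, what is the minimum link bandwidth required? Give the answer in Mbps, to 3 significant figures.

18.9 Mbps

L = 792 bits.
Propagation delay = 4510 / 186000000 = 24.2473 μs.
Transmission budget = 66.1 − 24.2473 = 41.8527 μs.
R ≥ L / t_tx = 792 bits / 4.18527e-05 s = 18.9 Mbps.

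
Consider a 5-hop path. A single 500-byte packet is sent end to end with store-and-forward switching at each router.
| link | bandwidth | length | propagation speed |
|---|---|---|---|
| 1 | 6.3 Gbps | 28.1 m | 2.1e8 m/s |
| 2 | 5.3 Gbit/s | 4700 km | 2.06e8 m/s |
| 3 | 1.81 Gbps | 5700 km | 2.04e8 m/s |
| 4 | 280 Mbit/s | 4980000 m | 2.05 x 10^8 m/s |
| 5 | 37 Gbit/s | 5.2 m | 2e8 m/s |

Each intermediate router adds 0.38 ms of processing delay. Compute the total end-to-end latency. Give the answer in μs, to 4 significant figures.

76590 μs

L = 500 × 8 = 4000 bits.
Transmission delays (L/R per hop): 0.634921, 0.754717, 2.20994, 14.2857, 0.108108 μs; sum = 17.9934 μs.
Propagation delays (d/s per hop): 0.13381, 22815.5, 27941.2, 24292.7, 0.026 μs; sum = 75049.6 μs.
Processing at 4 router(s): 4 × 0.38 ms = 1520 μs.
End-to-end = 76590 μs.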